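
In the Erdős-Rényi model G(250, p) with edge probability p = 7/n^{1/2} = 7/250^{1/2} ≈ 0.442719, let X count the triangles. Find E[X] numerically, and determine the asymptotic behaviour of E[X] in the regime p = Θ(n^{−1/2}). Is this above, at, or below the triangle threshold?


Number of potential triangles: C(250, 3) = 2573000.
Each occurs with probability p³ ≈ (0.442719)³ ≈ 8.67728990e-02.
By linearity: E[X] = C(250, 3)·p³ ≈ 2573000 · 8.67728990e-02 ≈ 223266.669114.
Since α = 1/2 < 1, p = c/n^{1/2} ≫ 1/n is above the triangle threshold p ~ 1/n. Asymptotically E[X] ~ (c³/6)·n^{3(1−α)} = (7³/6)·n^{1.5} → ∞; triangles are abundant w.h.p.

E[X] ≈ 223266.669114; in regime p = Θ(1/n^{1/2}) E[X] diverges (above the triangle threshold p ~ 1/n).


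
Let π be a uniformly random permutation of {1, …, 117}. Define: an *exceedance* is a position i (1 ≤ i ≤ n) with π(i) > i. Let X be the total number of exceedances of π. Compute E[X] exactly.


Write X = Σ_{i=1}^{117} X_i, where X_i = 1_{π(i) > i}.
For each fixed i, π(i) is uniform over {1, …, 117} (marginal of a uniform permutation), so P[π(i) > i] = (n − i)/n. Summing: Σ_{i=1}^{117} (n − i)/n = (0 + 1 + … + 116)/117 = 117(117 − 1)/(2·117) = (117 − 1)/2.
Hence E[X] = Σ_{i=1}^{117} (117 − i)/117 = 58 ≈ 58.000.

E[X] = 58 = 58.000.


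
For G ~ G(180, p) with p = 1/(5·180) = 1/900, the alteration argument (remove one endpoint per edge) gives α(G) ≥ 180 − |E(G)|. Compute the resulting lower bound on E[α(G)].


E[|E(G)|] = C(180, 2)·p = 16110 · (1/900) = 179/10.
E[α(G)] ≥ n − E[|E(G)|] = 180 − 179/10 = 1621/10.
Numerically: ≈ 162.100000.
(This is only a lower bound; the true E[α(G)] may be larger.)

E[α(G)] ≥ 1621/10 ≈ 162.100000.


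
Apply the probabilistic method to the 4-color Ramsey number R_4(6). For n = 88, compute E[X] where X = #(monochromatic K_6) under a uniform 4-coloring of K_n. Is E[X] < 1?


E[X] = C(88, 6) · 4^{1 − 15} = 541931236 · 4^{−14} = 541931236/268435456.
As a reduced fraction: E[X] = 135482809/67108864 ≈ 2.018851.
Is E[X] < 1? NO.
Since E[X] ≥ 1, the first-moment bound is inconclusive at n = 88; it does NOT by itself certify R_4(6) > 88.

E[X] = 135482809/67108864 ≈ 2.018851; E[X] ≥ 1; first-moment method inconclusive here.


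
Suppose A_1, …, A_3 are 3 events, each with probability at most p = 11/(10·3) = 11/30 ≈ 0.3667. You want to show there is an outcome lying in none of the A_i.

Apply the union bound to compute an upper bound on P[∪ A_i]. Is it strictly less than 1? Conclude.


Union bound: P[∪_{i=1}^{3} A_i] ≤ Σ_i P[A_i] ≤ 3·p = 3·(11/30) = 11/10.
Numerically: 11/10 ≈ 1.1000.
Is 11/10 < 1? NO.
Since the bound 11/10 is ≥ 1, the union bound is uninformative here; it does NOT by itself certify existence.

3·p = 11/10 ≈ 1.1000; existence NOT certified by the union bound.


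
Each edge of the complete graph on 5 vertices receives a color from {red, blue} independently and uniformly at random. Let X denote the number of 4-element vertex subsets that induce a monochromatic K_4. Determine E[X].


Let X = Σ_S X_S over the C(5, 4) = 5 subsets S of size 4, where X_S = 1 if the K_4 on S is monochromatic.
For a fixed S, the K_4 on S has C(4, 2) = 6 edges. P[all 6 edges red] = (1/2)^6, and likewise for blue, so P[monochromatic] = 2·(1/2)^6 = 2^{1 − 6} = 1/32.
Summing: E[X] = C(5, 4) · 2^{1 − 6} = 5 · 1/32 = 5/32.
Numerically: E[X] ≈ 0.156.

E[X] = C(5,4)·2^(1−C(4,2)) = 5/32 ≈ 0.156.


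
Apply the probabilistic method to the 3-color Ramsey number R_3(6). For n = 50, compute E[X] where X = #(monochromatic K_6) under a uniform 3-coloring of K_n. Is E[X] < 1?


E[X] = C(50, 6) · 3^{1 − 15} = 15890700 · 3^{−14} = 15890700/4782969.
As a reduced fraction: E[X] = 5296900/1594323 ≈ 3.32235.
Is E[X] < 1? NO.
Since E[X] ≥ 1, the first-moment bound is inconclusive at n = 50; it does NOT by itself certify R_3(6) > 50.

E[X] = 5296900/1594323 ≈ 3.32235; E[X] ≥ 1; first-moment method inconclusive here.


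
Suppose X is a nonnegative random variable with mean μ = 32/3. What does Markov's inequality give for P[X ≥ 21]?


μ = E[X] = 32/3, a = 21.
Markov: P[X ≥ 21] ≤ μ/a = (32/3)/21 = 32/63.
Numerically: ≈ 0.507937.
(Since a = 21 > μ = 10.666667, the bound 32/63 is < 1 and informative.)

P[X ≥ 21] ≤ 32/63 ≈ 0.507937.


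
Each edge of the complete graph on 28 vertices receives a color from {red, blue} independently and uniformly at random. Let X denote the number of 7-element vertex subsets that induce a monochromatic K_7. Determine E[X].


Let X = Σ_S X_S over the C(28, 7) = 1184040 subsets S of size 7, where X_S = 1 if the K_7 on S is monochromatic.
For a fixed S, the K_7 on S has C(7, 2) = 21 edges. P[all 21 edges red] = (1/2)^21, and likewise for blue, so P[monochromatic] = 2·(1/2)^21 = 2^{1 − 21} = 1/1048576.
By linearity: E[X] = C(28, 7) · 2^{1 − 21} = 1184040 · 1/1048576 = 148005/131072.
Numerically: E[X] ≈ 1.12919.

E[X] = C(28,7)·2^(1−C(7,2)) = 148005/131072 ≈ 1.12919.


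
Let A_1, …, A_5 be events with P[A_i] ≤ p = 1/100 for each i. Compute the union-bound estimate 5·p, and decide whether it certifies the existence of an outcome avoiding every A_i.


Union bound: P[∪_{i=1}^{5} A_i] ≤ Σ_i P[A_i] ≤ 5·p = 5·(1/100) = 1/20.
Numerically: 1/20 ≈ 0.050000.
Is 1/20 < 1? YES.
Since P[∪ A_i] ≤ 1/20 < 1, the complement has P[∩ A_i^c] ≥ 1 − 1/20 = 19/20 > 0, so some outcome avoids every A_i.

5·p = 1/20 ≈ 0.050000; existence CERTIFIED by the union bound.


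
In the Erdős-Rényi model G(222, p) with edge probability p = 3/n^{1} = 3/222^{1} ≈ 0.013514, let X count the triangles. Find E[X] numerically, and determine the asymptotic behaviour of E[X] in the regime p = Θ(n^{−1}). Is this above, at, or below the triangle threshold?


Number of potential triangles: C(222, 3) = 1798940.
Each occurs with probability p³ ≈ (0.013514)³ ≈ 2.4677709e-06.
By linearity: E[X] = C(222, 3)·p³ ≈ 1798940 · 2.4677709e-06 ≈ 4.43937.
Here α = 1, so p = 3/n is exactly at the triangle threshold p ~ 1/n. Asymptotically E[X] → c³/6 = 3³/6 = 9/2 ≈ 4.50000, a bounded constant. In this regime the triangle count is asymptotically Poisson(c³/6).

E[X] ≈ 4.43937; in regime p = Θ(1/n^{1}) E[X] stays bounded (at the triangle threshold p ~ 1/n).


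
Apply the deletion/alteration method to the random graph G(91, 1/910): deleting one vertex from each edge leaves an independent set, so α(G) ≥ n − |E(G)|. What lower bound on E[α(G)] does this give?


E[|E(G)|] = C(91, 2)·p = 4095 · (1/910) = 9/2.
E[α(G)] ≥ n − E[|E(G)|] = 91 − 9/2 = 173/2.
Numerically: ≈ 86.5000.
(This is only a lower bound; the true E[α(G)] may be larger.)

E[α(G)] ≥ 173/2 ≈ 86.5000.


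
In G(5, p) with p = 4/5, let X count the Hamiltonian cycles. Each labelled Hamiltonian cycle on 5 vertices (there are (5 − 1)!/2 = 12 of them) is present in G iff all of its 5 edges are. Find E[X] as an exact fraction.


K_5 has (5 − 1)!/2 = 12 labelled Hamiltonian cycles.
For each such Hamiltonian cycle H, let X_H = 1 if all 5 edges of H are present in G. Then P[X_H = 1] = p^{5} = (4/5)^{5} = 1024/3125.
Summing the indicators: E[X] = Σ_H E[X_H] = 12 · p^{5} = 12 · 1024/3125 = 12288/3125.
Numerically: E[X] ≈ 3.9322.

E[X] = 12 · (4/5)^{5} = 12288/3125 ≈ 3.9322.


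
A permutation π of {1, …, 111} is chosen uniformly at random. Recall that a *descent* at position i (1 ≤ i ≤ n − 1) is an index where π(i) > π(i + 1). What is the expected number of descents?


Write X = Σ X_I over i = 1, …, 110, with X_I the indicator of one descent.
There are 110 indicators.
For each fixed i, the pair (π(i), π(i+1)) is a uniformly random ordered pair of distinct values from {1, …, 111}; by symmetry P[π(i) > π(i+1)] = 1/2.
By linearity: E[X] = 110 · (1/2) = (111 − 1) · (1/2) = 55 ≈ 55.00000.

E[X] = 55 = 55.00000.


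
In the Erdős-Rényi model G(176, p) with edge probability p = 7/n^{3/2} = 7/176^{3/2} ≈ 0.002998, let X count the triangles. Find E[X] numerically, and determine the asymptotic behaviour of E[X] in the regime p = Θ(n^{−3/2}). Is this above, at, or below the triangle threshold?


Number of potential triangles: C(176, 3) = 893200.
Each occurs with probability p³ ≈ (0.002998)³ ≈ 2.694555e-08.
By linearity: E[X] = C(176, 3)·p³ ≈ 893200 · 2.694555e-08 ≈ 0.0241.
Since α = 3/2 > 1, p = c/n^{3/2} = o(1/n) is below the triangle threshold p ~ 1/n. Asymptotically E[X] ~ (c³/6)·n^{3(1−α)} = (7³/6)·n^{-1.5} → 0, so by Markov's inequality G has no triangles w.h.p.

E[X] ≈ 0.0241; in regime p = Θ(1/n^{3/2}) E[X] tends to 0 (below the triangle threshold p ~ 1/n).


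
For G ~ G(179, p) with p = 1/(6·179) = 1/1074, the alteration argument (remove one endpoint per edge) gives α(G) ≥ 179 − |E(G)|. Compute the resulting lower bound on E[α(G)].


E[|E(G)|] = C(179, 2)·p = 15931 · (1/1074) = 89/6.
E[α(G)] ≥ n − E[|E(G)|] = 179 − 89/6 = 985/6.
Numerically: ≈ 164.1667.
(This is only a lower bound; the true E[α(G)] may be larger.)

E[α(G)] ≥ 985/6 ≈ 164.1667.


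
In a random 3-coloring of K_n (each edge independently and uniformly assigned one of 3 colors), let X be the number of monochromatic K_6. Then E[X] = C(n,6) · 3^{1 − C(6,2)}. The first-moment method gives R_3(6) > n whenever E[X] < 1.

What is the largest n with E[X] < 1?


We need C(n, 6) · 3^{1 − 15} < 1, i.e. C(n, 6) < 3^{15 − 1} = 4782969.
Check values of n near the boundary:
  n = 37: C(37, 6) = 2324784; 2324784 < 4782969? YES
  n = 38: C(38, 6) = 2760681; 2760681 < 4782969? YES
  n = 39: C(39, 6) = 3262623; 3262623 < 4782969? YES
  n = 40: C(40, 6) = 3838380; 3838380 < 4782969? YES
  n = 41: C(41, 6) = 4496388; 4496388 < 4782969? YES
  n = 42: C(42, 6) = 5245786; 5245786 < 4782969? NO
  n = 43: C(43, 6) = 6096454; 6096454 < 4782969? NO
  n = 44: C(44, 6) = 7059052; 7059052 < 4782969? NO
The largest n with C(n, 6) < 4782969 is n = 41 (where E[X] = 1498796/1594323 ≈ 0.94008). Hence R_3(6) > 41, i.e. R_3(6) ≥ 42.

Largest n = 41; hence R_3(6) > 41.


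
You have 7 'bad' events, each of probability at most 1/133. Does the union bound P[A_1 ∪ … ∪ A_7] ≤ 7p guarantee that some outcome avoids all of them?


Union bound: P[∪_{i=1}^{7} A_i] ≤ Σ_i P[A_i] ≤ 7·p = 7·(1/133) = 1/19.
Numerically: 1/19 ≈ 0.053.
Is 1/19 < 1? YES.
Since P[∪ A_i] ≤ 1/19 < 1, the complement has P[∩ A_i^c] ≥ 1 − 1/19 = 18/19 > 0, so some outcome avoids every A_i.

7·p = 1/19 ≈ 0.053; existence CERTIFIED by the union bound.


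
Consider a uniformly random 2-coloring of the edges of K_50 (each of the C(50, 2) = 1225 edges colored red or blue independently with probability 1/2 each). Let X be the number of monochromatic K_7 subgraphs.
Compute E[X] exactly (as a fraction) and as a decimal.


Let X = Σ_S X_S over the C(50, 7) = 99884400 subsets S of size 7, where X_S = 1 if the K_7 on S is monochromatic.
For a fixed S, the K_7 on S has C(7, 2) = 21 edges. P[all 21 edges red] = (1/2)^21, and likewise for blue, so P[monochromatic] = 2·(1/2)^21 = 2^{1 − 21} = 1/1048576.
Summing: E[X] = C(50, 7) · 2^{1 − 21} = 99884400 · 1/1048576 = 6242775/65536.
Numerically: E[X] ≈ 95.257187.

E[X] = C(50,7)·2^(1−C(7,2)) = 6242775/65536 ≈ 95.257187.


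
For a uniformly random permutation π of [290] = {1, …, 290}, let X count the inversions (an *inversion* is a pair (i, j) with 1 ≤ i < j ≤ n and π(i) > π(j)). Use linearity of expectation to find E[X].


Write X = Σ X_I over the C(290, 2) = 41905 pairs i < j, with X_I the indicator of one inversion.
There are 41905 indicators.
For each fixed pair i < j, the values π(i) and π(j) are two distinct elements of {1, …, 290} in uniformly random order; by symmetry P[π(i) > π(j)] = 1/2.
By linearity: E[X] = 41905 · (1/2) = C(290, 2) · (1/2) = 41905/2 = 41905/2 ≈ 20952.50000.

E[X] = 41905/2 = 20952.50000.


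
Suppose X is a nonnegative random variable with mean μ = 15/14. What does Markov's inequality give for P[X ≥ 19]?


μ = E[X] = 15/14, a = 19.
Markov: P[X ≥ 19] ≤ μ/a = (15/14)/19 = 15/266.
Numerically: ≈ 0.05639.
(Since a = 19 > μ = 1.07143, the bound 15/266 is < 1 and informative.)

P[X ≥ 19] ≤ 15/266 ≈ 0.05639.


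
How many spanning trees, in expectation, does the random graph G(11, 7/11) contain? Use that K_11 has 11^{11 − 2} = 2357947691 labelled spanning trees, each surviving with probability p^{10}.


K_11 has 11^{11 − 2} = 2357947691 labelled spanning trees.
For each such spanning tree H, let X_H = 1 if all 10 edges of H are present in G. Then P[X_H = 1] = p^{10} = (7/11)^{10} = 282475249/25937424601.
Summing the indicators: E[X] = Σ_H E[X_H] = 2357947691 · p^{10} = 2357947691 · 282475249/25937424601 = 282475249/11.
Numerically: E[X] ≈ 2.568e+07.

E[X] = 2357947691 · (7/11)^{10} = 282475249/11 ≈ 2.568e+07.


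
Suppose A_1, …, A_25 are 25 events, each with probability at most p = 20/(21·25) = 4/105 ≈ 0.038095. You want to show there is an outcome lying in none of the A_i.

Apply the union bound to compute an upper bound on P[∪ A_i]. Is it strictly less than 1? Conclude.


Union bound: P[∪_{i=1}^{25} A_i] ≤ Σ_i P[A_i] ≤ 25·p = 25·(4/105) = 20/21.
Numerically: 20/21 ≈ 0.952381.
Is 20/21 < 1? YES.
Since P[∪ A_i] ≤ 20/21 < 1, the complement has P[∩ A_i^c] ≥ 1 − 20/21 = 1/21 > 0, so some outcome avoids every A_i.

25·p = 20/21 ≈ 0.952381; existence CERTIFIED by the union bound.


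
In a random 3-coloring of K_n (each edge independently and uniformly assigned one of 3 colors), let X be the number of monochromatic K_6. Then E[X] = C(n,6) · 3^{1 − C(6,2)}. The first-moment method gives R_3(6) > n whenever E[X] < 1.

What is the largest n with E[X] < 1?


We need C(n, 6) · 3^{1 − 15} < 1, i.e. C(n, 6) < 3^{15 − 1} = 4782969.
Check values of n near the boundary:
  n = 36: C(36, 6) = 1947792; 1947792 < 4782969? YES
  n = 37: C(37, 6) = 2324784; 2324784 < 4782969? YES
  n = 38: C(38, 6) = 2760681; 2760681 < 4782969? YES
  n = 39: C(39, 6) = 3262623; 3262623 < 4782969? YES
  n = 40: C(40, 6) = 3838380; 3838380 < 4782969? YES
  n = 41: C(41, 6) = 4496388; 4496388 < 4782969? YES
  n = 42: C(42, 6) = 5245786; 5245786 < 4782969? NO
  n = 43: C(43, 6) = 6096454; 6096454 < 4782969? NO
  n = 44: C(44, 6) = 7059052; 7059052 < 4782969? NO
The largest n with C(n, 6) < 4782969 is n = 41 (where E[X] = 1498796/1594323 ≈ 0.94008). Hence R_3(6) > 41, i.e. R_3(6) ≥ 42.

Largest n = 41; hence R_3(6) > 41.


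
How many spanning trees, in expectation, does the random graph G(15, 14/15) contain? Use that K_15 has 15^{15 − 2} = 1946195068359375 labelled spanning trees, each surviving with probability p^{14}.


K_15 has 15^{15 − 2} = 1946195068359375 labelled spanning trees.
For each such spanning tree H, let X_H = 1 if all 14 edges of H are present in G. Then P[X_H = 1] = p^{14} = (14/15)^{14} = 11112006825558016/29192926025390625.
Summing the indicators: E[X] = Σ_H E[X_H] = 1946195068359375 · p^{14} = 1946195068359375 · 11112006825558016/29192926025390625 = 11112006825558016/15.
Numerically: E[X] ≈ 7.41e+14.

E[X] = 1946195068359375 · (14/15)^{14} = 11112006825558016/15 ≈ 7.41e+14.


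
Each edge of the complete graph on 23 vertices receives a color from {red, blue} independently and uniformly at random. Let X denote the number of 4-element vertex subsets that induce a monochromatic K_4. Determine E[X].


Let X = Σ_S X_S over the C(23, 4) = 8855 subsets S of size 4, where X_S = 1 if the K_4 on S is monochromatic.
For a fixed S, the K_4 on S has C(4, 2) = 6 edges. P[all 6 edges red] = (1/2)^6, and likewise for blue, so P[monochromatic] = 2·(1/2)^6 = 2^{1 − 6} = 1/32.
Summing: E[X] = C(23, 4) · 2^{1 − 6} = 8855 · 1/32 = 8855/32.
Numerically: E[X] ≈ 276.71875.

E[X] = C(23,4)·2^(1−C(4,2)) = 8855/32 ≈ 276.71875.


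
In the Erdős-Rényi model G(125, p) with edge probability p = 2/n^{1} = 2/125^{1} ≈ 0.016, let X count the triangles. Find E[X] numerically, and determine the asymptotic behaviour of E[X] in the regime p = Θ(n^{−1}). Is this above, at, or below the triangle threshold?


Number of potential triangles: C(125, 3) = 317750.
Each occurs with probability p³ ≈ (0.016)³ ≈ 4.096000e-06.
By linearity: E[X] = C(125, 3)·p³ ≈ 317750 · 4.096000e-06 ≈ 1.3015.
Here α = 1, so p = 2/n is exactly at the triangle threshold p ~ 1/n. Asymptotically E[X] → c³/6 = 2³/6 = 4/3 ≈ 1.3333, a bounded constant. In this regime the triangle count is asymptotically Poisson(c³/6).

E[X] ≈ 1.3015; in regime p = Θ(1/n^{1}) E[X] stays bounded (at the triangle threshold p ~ 1/n).


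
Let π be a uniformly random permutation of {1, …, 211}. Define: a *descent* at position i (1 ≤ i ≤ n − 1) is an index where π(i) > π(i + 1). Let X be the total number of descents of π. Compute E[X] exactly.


Write X = Σ X_I over i = 1, …, 210, with X_I the indicator of one descent.
There are 210 indicators.
For each fixed i, the pair (π(i), π(i+1)) is a uniformly random ordered pair of distinct values from {1, …, 211}; by symmetry P[π(i) > π(i+1)] = 1/2.
By linearity: E[X] = 210 · (1/2) = (211 − 1) · (1/2) = 105 ≈ 105.0000.

E[X] = 105 = 105.0000.


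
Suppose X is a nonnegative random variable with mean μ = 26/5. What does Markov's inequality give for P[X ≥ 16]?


μ = E[X] = 26/5, a = 16.
Markov: P[X ≥ 16] ≤ μ/a = (26/5)/16 = 13/40.
Numerically: ≈ 0.325.
(Since a = 16 > μ = 5.200, the bound 13/40 is < 1 and informative.)

P[X ≥ 16] ≤ 13/40 ≈ 0.325.


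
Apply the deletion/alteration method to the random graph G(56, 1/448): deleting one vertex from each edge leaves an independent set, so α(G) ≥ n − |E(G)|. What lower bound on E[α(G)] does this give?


E[|E(G)|] = C(56, 2)·p = 1540 · (1/448) = 55/16.
E[α(G)] ≥ n − E[|E(G)|] = 56 − 55/16 = 841/16.
Numerically: ≈ 52.562.
(This is only a lower bound; the true E[α(G)] may be larger.)

E[α(G)] ≥ 841/16 ≈ 52.562.


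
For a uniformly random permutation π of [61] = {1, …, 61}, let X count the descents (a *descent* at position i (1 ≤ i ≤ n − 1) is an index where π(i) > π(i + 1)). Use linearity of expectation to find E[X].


Write X = Σ X_I over i = 1, …, 60, with X_I the indicator of one descent.
There are 60 indicators.
For each fixed i, the pair (π(i), π(i+1)) is a uniformly random ordered pair of distinct values from {1, …, 61}; by symmetry P[π(i) > π(i+1)] = 1/2.
By linearity: E[X] = 60 · (1/2) = (61 − 1) · (1/2) = 30 ≈ 30.00000.

E[X] = 30 = 30.00000.


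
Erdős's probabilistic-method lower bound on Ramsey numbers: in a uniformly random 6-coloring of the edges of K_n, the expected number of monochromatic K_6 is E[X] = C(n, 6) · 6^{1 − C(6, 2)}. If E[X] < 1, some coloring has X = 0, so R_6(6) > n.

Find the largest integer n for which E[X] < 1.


We need C(n, 6) · 6^{1 − 15} < 1, i.e. C(n, 6) < 6^{15 − 1} = 78364164096.
Check values of n near the boundary:
  n = 192: C(192, 6) = 64300886496; 64300886496 < 78364164096? YES
  n = 193: C(193, 6) = 66364016544; 66364016544 < 78364164096? YES
  n = 194: C(194, 6) = 68482017072; 68482017072 < 78364164096? YES
  n = 195: C(195, 6) = 70656049360; 70656049360 < 78364164096? YES
  n = 196: C(196, 6) = 72887293024; 72887293024 < 78364164096? YES
  n = 197: C(197, 6) = 75176946208; 75176946208 < 78364164096? YES
  n = 198: C(198, 6) = 77526225777; 77526225777 < 78364164096? YES
  n = 199: C(199, 6) = 79936367511; 79936367511 < 78364164096? NO
The largest n with C(n, 6) < 78364164096 is n = 198 (where E[X] = 25842075259/26121388032 ≈ 0.9893). Hence R_6(6) > 198, i.e. R_6(6) ≥ 199.

Largest n = 198; hence R_6(6) > 198.


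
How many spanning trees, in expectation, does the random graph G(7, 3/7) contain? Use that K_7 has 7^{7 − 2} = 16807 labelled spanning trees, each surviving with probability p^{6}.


K_7 has 7^{7 − 2} = 16807 labelled spanning trees.
For each such spanning tree H, let X_H = 1 if all 6 edges of H are present in G. Then P[X_H = 1] = p^{6} = (3/7)^{6} = 729/117649.
Summing the indicators: E[X] = Σ_H E[X_H] = 16807 · p^{6} = 16807 · 729/117649 = 729/7.
Numerically: E[X] ≈ 104.1.

E[X] = 16807 · (3/7)^{6} = 729/7 ≈ 104.1.


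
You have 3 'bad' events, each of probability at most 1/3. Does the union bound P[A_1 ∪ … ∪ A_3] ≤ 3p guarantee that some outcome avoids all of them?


Union bound: P[∪_{i=1}^{3} A_i] ≤ Σ_i P[A_i] ≤ 3·p = 3·(1/3) = 1.
Numerically: 1 ≈ 1.0000.
Is 1 < 1? NO.
Since the bound 1 is ≥ 1, the union bound is uninformative here; it does NOT by itself certify existence.

3·p = 1 ≈ 1.0000; existence NOT certified by the union bound.


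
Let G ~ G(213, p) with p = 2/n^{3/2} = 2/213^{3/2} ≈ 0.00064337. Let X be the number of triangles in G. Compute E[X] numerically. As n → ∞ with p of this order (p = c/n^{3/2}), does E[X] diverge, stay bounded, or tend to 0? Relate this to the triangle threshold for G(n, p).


Number of potential triangles: C(213, 3) = 1587986.
Each occurs with probability p³ ≈ (0.00064337)³ ≈ 2.6630650e-10.
By linearity: E[X] = C(213, 3)·p³ ≈ 1587986 · 2.6630650e-10 ≈ 0.00042.
Since α = 3/2 > 1, p = c/n^{3/2} = o(1/n) is below the triangle threshold p ~ 1/n. Asymptotically E[X] ~ (c³/6)·n^{3(1−α)} = (2³/6)·n^{-1.5} → 0, so by Markov's inequality G has no triangles w.h.p.

E[X] ≈ 0.00042; in regime p = Θ(1/n^{3/2}) E[X] tends to 0 (below the triangle threshold p ~ 1/n).


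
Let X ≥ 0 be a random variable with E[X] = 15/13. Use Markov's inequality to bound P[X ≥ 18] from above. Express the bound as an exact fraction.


μ = E[X] = 15/13, a = 18.
Markov: P[X ≥ 18] ≤ μ/a = (15/13)/18 = 5/78.
Numerically: ≈ 0.0641.
(Since a = 18 > μ = 1.1538, the bound 5/78 is < 1 and informative.)

P[X ≥ 18] ≤ 5/78 ≈ 0.0641.


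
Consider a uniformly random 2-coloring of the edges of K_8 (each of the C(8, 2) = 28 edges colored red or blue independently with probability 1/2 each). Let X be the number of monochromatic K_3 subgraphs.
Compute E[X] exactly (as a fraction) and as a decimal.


Let X = Σ_S X_S over the C(8, 3) = 56 subsets S of size 3, where X_S = 1 if the K_3 on S is monochromatic.
For a fixed S, the K_3 on S has C(3, 2) = 3 edges. P[all 3 edges red] = (1/2)^3, and likewise for blue, so P[monochromatic] = 2·(1/2)^3 = 2^{1 − 3} = 1/4.
By linearity: E[X] = C(8, 3) · 2^{1 − 3} = 56 · 1/4 = 14.
Numerically: E[X] ≈ 14.0000.

E[X] = C(8,3)·2^(1−C(3,2)) = 14 ≈ 14.0000.


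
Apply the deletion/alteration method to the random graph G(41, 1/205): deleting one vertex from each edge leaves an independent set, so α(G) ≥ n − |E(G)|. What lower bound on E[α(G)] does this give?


E[|E(G)|] = C(41, 2)·p = 820 · (1/205) = 4.
E[α(G)] ≥ n − E[|E(G)|] = 41 − 4 = 37.
Numerically: ≈ 37.000.
(This is only a lower bound; the true E[α(G)] may be larger.)

E[α(G)] ≥ 37 ≈ 37.000.


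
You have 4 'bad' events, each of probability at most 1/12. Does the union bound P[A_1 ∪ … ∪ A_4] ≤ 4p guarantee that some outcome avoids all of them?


Union bound: P[∪_{i=1}^{4} A_i] ≤ Σ_i P[A_i] ≤ 4·p = 4·(1/12) = 1/3.
Numerically: 1/3 ≈ 0.333333.
Is 1/3 < 1? YES.
Since P[∪ A_i] ≤ 1/3 < 1, the complement has P[∩ A_i^c] ≥ 1 − 1/3 = 2/3 > 0, so some outcome avoids every A_i.

4·p = 1/3 ≈ 0.333333; existence CERTIFIED by the union bound.


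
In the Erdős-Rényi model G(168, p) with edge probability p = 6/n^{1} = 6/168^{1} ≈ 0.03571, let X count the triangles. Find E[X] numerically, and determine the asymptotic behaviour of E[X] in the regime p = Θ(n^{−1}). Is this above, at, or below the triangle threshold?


Number of potential triangles: C(168, 3) = 776216.
Each occurs with probability p³ ≈ (0.03571)³ ≈ 4.555394e-05.
By linearity: E[X] = C(168, 3)·p³ ≈ 776216 · 4.555394e-05 ≈ 35.3597.
Here α = 1, so p = 6/n is exactly at the triangle threshold p ~ 1/n. Asymptotically E[X] → c³/6 = 6³/6 = 36 ≈ 36.0000, a bounded constant. In this regime the triangle count is asymptotically Poisson(c³/6).

E[X] ≈ 35.3597; in regime p = Θ(1/n^{1}) E[X] stays bounded (at the triangle threshold p ~ 1/n).


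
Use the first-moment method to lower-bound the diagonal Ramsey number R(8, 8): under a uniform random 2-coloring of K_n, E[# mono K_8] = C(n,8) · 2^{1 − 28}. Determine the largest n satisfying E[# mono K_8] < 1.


We need C(n, 8) · 2^{1 − 28} < 1, i.e. C(n, 8) < 2^{28 − 1} = 134217728.
Check values of n near the boundary:
  n = 41: C(41, 8) = 95548245; 95548245 < 134217728? YES
  n = 42: C(42, 8) = 118030185; 118030185 < 134217728? YES
  n = 43: C(43, 8) = 145008513; 145008513 < 134217728? NO
  n = 44: C(44, 8) = 177232627; 177232627 < 134217728? NO
  n = 45: C(45, 8) = 215553195; 215553195 < 134217728? NO
The largest n with C(n, 8) < 134217728 is n = 42 (where E[X] = 118030185/134217728 ≈ 0.8794). Hence R(8, 8) > 42, i.e. R(8, 8) ≥ 43.

Largest n = 42; hence R(8, 8) > 42.


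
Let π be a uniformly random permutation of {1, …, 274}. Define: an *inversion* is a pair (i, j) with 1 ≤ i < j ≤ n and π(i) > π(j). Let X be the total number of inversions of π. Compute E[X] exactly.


Write X = Σ X_I over the C(274, 2) = 37401 pairs i < j, with X_I the indicator of one inversion.
There are 37401 indicators.
For each fixed pair i < j, the values π(i) and π(j) are two distinct elements of {1, …, 274} in uniformly random order; by symmetry P[π(i) > π(j)] = 1/2.
By linearity: E[X] = 37401 · (1/2) = C(274, 2) · (1/2) = 37401/2 = 37401/2 ≈ 18700.500000.

E[X] = 37401/2 = 18700.500000.


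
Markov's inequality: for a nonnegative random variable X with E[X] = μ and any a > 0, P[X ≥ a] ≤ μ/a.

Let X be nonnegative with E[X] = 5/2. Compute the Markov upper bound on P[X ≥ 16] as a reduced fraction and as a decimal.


μ = E[X] = 5/2, a = 16.
Markov: P[X ≥ 16] ≤ μ/a = (5/2)/16 = 5/32.
Numerically: ≈ 0.1562.
(Since a = 16 > μ = 2.5000, the bound 5/32 is < 1 and informative.)

P[X ≥ 16] ≤ 5/32 ≈ 0.1562.


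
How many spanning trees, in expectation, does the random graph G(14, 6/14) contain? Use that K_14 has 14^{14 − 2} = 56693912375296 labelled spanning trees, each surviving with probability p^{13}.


K_14 has 14^{14 − 2} = 56693912375296 labelled spanning trees.
For each such spanning tree H, let X_H = 1 if all 13 edges of H are present in G. Then P[X_H = 1] = p^{13} = (3/7)^{13} = 1594323/96889010407.
By linearity: E[X] = Σ_H E[X_H] = 56693912375296 · p^{13} = 56693912375296 · 1594323/96889010407 = 6530347008/7.
Numerically: E[X] ≈ 9.3291e+08.

E[X] = 56693912375296 · (3/7)^{13} = 6530347008/7 ≈ 9.3291e+08.


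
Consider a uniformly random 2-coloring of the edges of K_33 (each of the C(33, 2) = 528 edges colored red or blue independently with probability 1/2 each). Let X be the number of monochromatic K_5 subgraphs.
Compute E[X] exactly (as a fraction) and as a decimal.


Let X = Σ_S X_S over the C(33, 5) = 237336 subsets S of size 5, where X_S = 1 if the K_5 on S is monochromatic.
For a fixed S, the K_5 on S has C(5, 2) = 10 edges. P[all 10 edges red] = (1/2)^10, and likewise for blue, so P[monochromatic] = 2·(1/2)^10 = 2^{1 − 10} = 1/512.
By linearity of expectation: E[X] = C(33, 5) · 2^{1 − 10} = 237336 · 1/512 = 29667/64.
Numerically: E[X] ≈ 463.547.

E[X] = C(33,5)·2^(1−C(5,2)) = 29667/64 ≈ 463.547.


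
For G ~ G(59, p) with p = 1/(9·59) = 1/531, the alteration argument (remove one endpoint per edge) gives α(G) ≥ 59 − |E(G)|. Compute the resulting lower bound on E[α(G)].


E[|E(G)|] = C(59, 2)·p = 1711 · (1/531) = 29/9.
E[α(G)] ≥ n − E[|E(G)|] = 59 − 29/9 = 502/9.
Numerically: ≈ 55.77778.
(This is only a lower bound; the true E[α(G)] may be larger.)

E[α(G)] ≥ 502/9 ≈ 55.77778.


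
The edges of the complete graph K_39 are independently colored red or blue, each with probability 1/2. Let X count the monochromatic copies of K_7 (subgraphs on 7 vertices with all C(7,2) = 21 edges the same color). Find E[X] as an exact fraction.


Let X = Σ_S X_S over the C(39, 7) = 15380937 subsets S of size 7, where X_S = 1 if the K_7 on S is monochromatic.
For a fixed S, the K_7 on S has C(7, 2) = 21 edges. P[all 21 edges red] = (1/2)^21, and likewise for blue, so P[monochromatic] = 2·(1/2)^21 = 2^{1 − 21} = 1/1048576.
Summing: E[X] = C(39, 7) · 2^{1 − 21} = 15380937 · 1/1048576 = 15380937/1048576.
Numerically: E[X] ≈ 14.668405.

E[X] = C(39,7)·2^(1−C(7,2)) = 15380937/1048576 ≈ 14.668405.


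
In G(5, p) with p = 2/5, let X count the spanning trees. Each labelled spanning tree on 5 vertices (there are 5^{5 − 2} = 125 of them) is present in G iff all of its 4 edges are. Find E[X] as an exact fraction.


K_5 has 5^{5 − 2} = 125 labelled spanning trees.
For each such spanning tree H, let X_H = 1 if all 4 edges of H are present in G. Then P[X_H = 1] = p^{4} = (2/5)^{4} = 16/625.
Summing the indicators: E[X] = Σ_H E[X_H] = 125 · p^{4} = 125 · 16/625 = 16/5.
Numerically: E[X] ≈ 3.2.

E[X] = 125 · (2/5)^{4} = 16/5 ≈ 3.2.


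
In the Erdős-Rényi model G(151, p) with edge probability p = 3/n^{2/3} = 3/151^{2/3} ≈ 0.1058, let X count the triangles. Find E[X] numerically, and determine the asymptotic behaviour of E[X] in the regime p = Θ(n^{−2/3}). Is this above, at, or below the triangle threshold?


Number of potential triangles: C(151, 3) = 562475.
Each occurs with probability p³ ≈ (0.1058)³ ≈ 1.1841586e-03.
By linearity: E[X] = C(151, 3)·p³ ≈ 562475 · 1.1841586e-03 ≈ 666.05960.
Since α = 2/3 < 1, p = c/n^{2/3} ≫ 1/n is above the triangle threshold p ~ 1/n. Asymptotically E[X] ~ (c³/6)·n^{3(1−α)} = (3³/6)·n^{1} → ∞; triangles are abundant w.h.p.

E[X] ≈ 666.05960; in regime p = Θ(1/n^{2/3}) E[X] diverges (above the triangle threshold p ~ 1/n).


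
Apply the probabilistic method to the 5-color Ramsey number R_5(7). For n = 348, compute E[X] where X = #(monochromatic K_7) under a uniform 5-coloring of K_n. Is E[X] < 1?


E[X] = C(348, 7) · 5^{1 − 21} = 115412286408552 · 5^{−20} = 115412286408552/95367431640625.
As a reduced fraction: E[X] = 115412286408552/95367431640625 ≈ 1.2102.
Is E[X] < 1? NO.
Since E[X] ≥ 1, the first-moment bound is inconclusive at n = 348; it does NOT by itself certify R_5(7) > 348.

E[X] = 115412286408552/95367431640625 ≈ 1.2102; E[X] ≥ 1; first-moment method inconclusive here.


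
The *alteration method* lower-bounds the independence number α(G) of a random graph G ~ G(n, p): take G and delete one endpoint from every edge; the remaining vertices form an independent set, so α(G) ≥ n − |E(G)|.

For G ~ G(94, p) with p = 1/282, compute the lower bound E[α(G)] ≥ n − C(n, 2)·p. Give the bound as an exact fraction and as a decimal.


E[|E(G)|] = C(94, 2)·p = 4371 · (1/282) = 31/2.
E[α(G)] ≥ n − E[|E(G)|] = 94 − 31/2 = 157/2.
Numerically: ≈ 78.500.
(This is only a lower bound; the true E[α(G)] may be larger.)

E[α(G)] ≥ 157/2 ≈ 78.500.


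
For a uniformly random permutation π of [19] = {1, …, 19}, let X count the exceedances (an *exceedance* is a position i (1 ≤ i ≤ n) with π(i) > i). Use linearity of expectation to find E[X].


Write X = Σ_{i=1}^{19} X_i, where X_i = 1_{π(i) > i}.
For each fixed i, π(i) is uniform over {1, …, 19} (marginal of a uniform permutation), so P[π(i) > i] = (n − i)/n. Summing: Σ_{i=1}^{19} (n − i)/n = (0 + 1 + … + 18)/19 = 19(19 − 1)/(2·19) = (19 − 1)/2.
Hence E[X] = Σ_{i=1}^{19} (19 − i)/19 = 9 ≈ 9.0000.

E[X] = 9 = 9.0000.


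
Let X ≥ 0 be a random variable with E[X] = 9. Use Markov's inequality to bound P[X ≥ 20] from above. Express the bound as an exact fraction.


μ = E[X] = 9, a = 20.
Markov: P[X ≥ 20] ≤ μ/a = (9)/20 = 9/20.
Numerically: ≈ 0.45000.
(Since a = 20 > μ = 9.00000, the bound 9/20 is < 1 and informative.)

P[X ≥ 20] ≤ 9/20 ≈ 0.45000.


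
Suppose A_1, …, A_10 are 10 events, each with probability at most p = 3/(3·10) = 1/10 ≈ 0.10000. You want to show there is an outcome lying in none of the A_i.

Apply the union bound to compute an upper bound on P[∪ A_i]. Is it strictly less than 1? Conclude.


Union bound: P[∪_{i=1}^{10} A_i] ≤ Σ_i P[A_i] ≤ 10·p = 10·(1/10) = 1.
Numerically: 1 ≈ 1.00000.
Is 1 < 1? NO.
Since the bound 1 is ≥ 1, the union bound is uninformative here; it does NOT by itself certify existence.

10·p = 1 ≈ 1.00000; existence NOT certified by the union bound.


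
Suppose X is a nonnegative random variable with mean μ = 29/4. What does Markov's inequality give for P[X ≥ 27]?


μ = E[X] = 29/4, a = 27.
Markov: P[X ≥ 27] ≤ μ/a = (29/4)/27 = 29/108.
Numerically: ≈ 0.269.
(Since a = 27 > μ = 7.250, the bound 29/108 is < 1 and informative.)

P[X ≥ 27] ≤ 29/108 ≈ 0.269.


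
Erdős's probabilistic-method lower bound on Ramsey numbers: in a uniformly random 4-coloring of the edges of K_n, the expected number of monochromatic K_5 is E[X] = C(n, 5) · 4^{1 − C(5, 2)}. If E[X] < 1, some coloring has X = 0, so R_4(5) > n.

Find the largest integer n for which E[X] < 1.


We need C(n, 5) · 4^{1 − 10} < 1, i.e. C(n, 5) < 4^{10 − 1} = 262144.
Check values of n near the boundary:
  n = 29: C(29, 5) = 118755; 118755 < 262144? YES
  n = 30: C(30, 5) = 142506; 142506 < 262144? YES
  n = 31: C(31, 5) = 169911; 169911 < 262144? YES
  n = 32: C(32, 5) = 201376; 201376 < 262144? YES
  n = 33: C(33, 5) = 237336; 237336 < 262144? YES
  n = 34: C(34, 5) = 278256; 278256 < 262144? NO
The largest n with C(n, 5) < 262144 is n = 33 (where E[X] = 29667/32768 ≈ 0.9053650). Hence R_4(5) > 33, i.e. R_4(5) ≥ 34.

Largest n = 33; hence R_4(5) > 33.


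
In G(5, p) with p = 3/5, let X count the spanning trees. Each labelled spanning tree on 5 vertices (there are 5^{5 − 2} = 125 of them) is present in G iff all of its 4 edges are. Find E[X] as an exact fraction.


K_5 has 5^{5 − 2} = 125 labelled spanning trees.
For each such spanning tree H, let X_H = 1 if all 4 edges of H are present in G. Then P[X_H = 1] = p^{4} = (3/5)^{4} = 81/625.
By linearity of expectation: E[X] = Σ_H E[X_H] = 125 · p^{4} = 125 · 81/625 = 81/5.
Numerically: E[X] ≈ 16.2.

E[X] = 125 · (3/5)^{4} = 81/5 ≈ 16.2.


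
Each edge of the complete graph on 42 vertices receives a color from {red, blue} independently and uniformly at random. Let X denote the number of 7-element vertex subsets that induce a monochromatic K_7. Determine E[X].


Let X = Σ_S X_S over the C(42, 7) = 26978328 subsets S of size 7, where X_S = 1 if the K_7 on S is monochromatic.
For a fixed S, the K_7 on S has C(7, 2) = 21 edges. P[all 21 edges red] = (1/2)^21, and likewise for blue, so P[monochromatic] = 2·(1/2)^21 = 2^{1 − 21} = 1/1048576.
By linearity of expectation: E[X] = C(42, 7) · 2^{1 − 21} = 26978328 · 1/1048576 = 3372291/131072.
Numerically: E[X] ≈ 25.729.

E[X] = C(42,7)·2^(1−C(7,2)) = 3372291/131072 ≈ 25.729.


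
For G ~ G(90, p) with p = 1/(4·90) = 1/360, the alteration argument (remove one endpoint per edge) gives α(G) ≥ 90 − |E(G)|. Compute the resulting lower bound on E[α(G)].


E[|E(G)|] = C(90, 2)·p = 4005 · (1/360) = 89/8.
E[α(G)] ≥ n − E[|E(G)|] = 90 − 89/8 = 631/8.
Numerically: ≈ 78.87500.
(This is only a lower bound; the true E[α(G)] may be larger.)

E[α(G)] ≥ 631/8 ≈ 78.87500.


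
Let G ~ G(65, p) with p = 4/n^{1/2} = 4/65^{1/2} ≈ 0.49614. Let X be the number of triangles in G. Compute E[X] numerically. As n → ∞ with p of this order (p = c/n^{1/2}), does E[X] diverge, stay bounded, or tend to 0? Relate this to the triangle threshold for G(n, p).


Number of potential triangles: C(65, 3) = 43680.
Each occurs with probability p³ ≈ (0.49614)³ ≈ 1.2212651e-01.
By linearity: E[X] = C(65, 3)·p³ ≈ 43680 · 1.2212651e-01 ≈ 5334.48587.
Since α = 1/2 < 1, p = c/n^{1/2} ≫ 1/n is above the triangle threshold p ~ 1/n. Asymptotically E[X] ~ (c³/6)·n^{3(1−α)} = (4³/6)·n^{1.5} → ∞; triangles are abundant w.h.p.

E[X] ≈ 5334.48587; in regime p = Θ(1/n^{1/2}) E[X] diverges (above the triangle threshold p ~ 1/n).


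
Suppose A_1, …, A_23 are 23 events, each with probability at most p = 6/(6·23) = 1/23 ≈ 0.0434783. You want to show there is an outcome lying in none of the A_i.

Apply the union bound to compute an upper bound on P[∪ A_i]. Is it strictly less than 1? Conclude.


Union bound: P[∪_{i=1}^{23} A_i] ≤ Σ_i P[A_i] ≤ 23·p = 23·(1/23) = 1.
Numerically: 1 ≈ 1.0000000.
Is 1 < 1? NO.
Since the bound 1 is ≥ 1, the union bound is uninformative here; it does NOT by itself certify existence.

23·p = 1 ≈ 1.0000000; existence NOT certified by the union bound.


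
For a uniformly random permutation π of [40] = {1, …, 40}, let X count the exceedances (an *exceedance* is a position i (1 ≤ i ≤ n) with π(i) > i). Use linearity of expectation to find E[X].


Write X = Σ_{i=1}^{40} X_i, where X_i = 1_{π(i) > i}.
For each fixed i, π(i) is uniform over {1, …, 40} (marginal of a uniform permutation), so P[π(i) > i] = (n − i)/n. Summing: Σ_{i=1}^{40} (n − i)/n = (0 + 1 + … + 39)/40 = 40(40 − 1)/(2·40) = (40 − 1)/2.
Hence E[X] = Σ_{i=1}^{40} (40 − i)/40 = 39/2 ≈ 19.500.

E[X] = 39/2 = 19.500.


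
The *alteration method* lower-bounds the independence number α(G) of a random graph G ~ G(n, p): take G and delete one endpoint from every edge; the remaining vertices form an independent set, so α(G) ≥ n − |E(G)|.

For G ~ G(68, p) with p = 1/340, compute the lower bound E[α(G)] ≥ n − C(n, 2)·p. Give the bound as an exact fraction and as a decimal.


E[|E(G)|] = C(68, 2)·p = 2278 · (1/340) = 67/10.
E[α(G)] ≥ n − E[|E(G)|] = 68 − 67/10 = 613/10.
Numerically: ≈ 61.300.
(This is only a lower bound; the true E[α(G)] may be larger.)

E[α(G)] ≥ 613/10 ≈ 61.300.


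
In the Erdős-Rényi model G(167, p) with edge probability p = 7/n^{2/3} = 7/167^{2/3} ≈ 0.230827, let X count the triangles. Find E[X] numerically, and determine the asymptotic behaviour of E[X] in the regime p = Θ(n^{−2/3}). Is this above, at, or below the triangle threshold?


Number of potential triangles: C(167, 3) = 762355.
Each occurs with probability p³ ≈ (0.230827)³ ≈ 1.22987558e-02.
By linearity: E[X] = C(167, 3)·p³ ≈ 762355 · 1.22987558e-02 ≈ 9376.017964.
Since α = 2/3 < 1, p = c/n^{2/3} ≫ 1/n is above the triangle threshold p ~ 1/n. Asymptotically E[X] ~ (c³/6)·n^{3(1−α)} = (7³/6)·n^{1} → ∞; triangles are abundant w.h.p.

E[X] ≈ 9376.017964; in regime p = Θ(1/n^{2/3}) E[X] diverges (above the triangle threshold p ~ 1/n).


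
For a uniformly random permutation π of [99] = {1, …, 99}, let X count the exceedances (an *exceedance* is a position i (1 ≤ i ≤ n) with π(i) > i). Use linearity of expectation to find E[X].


Write X = Σ_{i=1}^{99} X_i, where X_i = 1_{π(i) > i}.
For each fixed i, π(i) is uniform over {1, …, 99} (marginal of a uniform permutation), so P[π(i) > i] = (n − i)/n. Summing: Σ_{i=1}^{99} (n − i)/n = (0 + 1 + … + 98)/99 = 99(99 − 1)/(2·99) = (99 − 1)/2.
Hence E[X] = Σ_{i=1}^{99} (99 − i)/99 = 49 ≈ 49.0000.

E[X] = 49 = 49.0000.


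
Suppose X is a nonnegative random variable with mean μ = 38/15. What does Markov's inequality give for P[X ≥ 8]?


μ = E[X] = 38/15, a = 8.
Markov: P[X ≥ 8] ≤ μ/a = (38/15)/8 = 19/60.
Numerically: ≈ 0.316667.
(Since a = 8 > μ = 2.533333, the bound 19/60 is < 1 and informative.)

P[X ≥ 8] ≤ 19/60 ≈ 0.316667.


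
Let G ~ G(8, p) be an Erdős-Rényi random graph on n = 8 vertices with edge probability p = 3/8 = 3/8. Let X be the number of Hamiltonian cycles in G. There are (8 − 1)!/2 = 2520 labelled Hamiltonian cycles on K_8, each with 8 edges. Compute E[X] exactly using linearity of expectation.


K_8 has (8 − 1)!/2 = 2520 labelled Hamiltonian cycles.
For each such Hamiltonian cycle H, let X_H = 1 if all 8 edges of H are present in G. Then P[X_H = 1] = p^{8} = (3/8)^{8} = 6561/16777216.
By linearity: E[X] = Σ_H E[X_H] = 2520 · p^{8} = 2520 · 6561/16777216 = 2066715/2097152.
Numerically: E[X] ≈ 0.98549.

E[X] = 2520 · (3/8)^{8} = 2066715/2097152 ≈ 0.98549.
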